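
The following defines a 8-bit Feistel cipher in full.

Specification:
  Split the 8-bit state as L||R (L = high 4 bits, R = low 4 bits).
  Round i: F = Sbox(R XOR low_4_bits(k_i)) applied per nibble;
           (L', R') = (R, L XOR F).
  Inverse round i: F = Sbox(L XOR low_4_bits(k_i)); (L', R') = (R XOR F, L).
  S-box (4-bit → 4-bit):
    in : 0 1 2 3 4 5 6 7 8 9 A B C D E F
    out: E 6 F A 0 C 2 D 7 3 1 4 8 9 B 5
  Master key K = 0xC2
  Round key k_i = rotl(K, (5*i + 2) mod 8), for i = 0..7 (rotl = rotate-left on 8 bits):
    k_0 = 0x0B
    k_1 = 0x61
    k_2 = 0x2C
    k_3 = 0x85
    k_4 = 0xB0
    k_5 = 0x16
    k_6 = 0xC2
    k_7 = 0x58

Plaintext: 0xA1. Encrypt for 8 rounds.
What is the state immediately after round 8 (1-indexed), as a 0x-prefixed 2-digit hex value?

s_0 = plaintext = 0xA1
s_1 = Round(s_0, k_0) = 0x1B
s_2 = Round(s_1, k_1) = 0xB0
s_3 = Round(s_2, k_2) = 0x03
s_4 = Round(s_3, k_3) = 0x32
s_5 = Round(s_4, k_4) = 0x2C
s_6 = Round(s_5, k_5) = 0xC3
s_7 = Round(s_6, k_6) = 0x3A
s_8 = Round(s_7, k_7) = 0xAC

0xAC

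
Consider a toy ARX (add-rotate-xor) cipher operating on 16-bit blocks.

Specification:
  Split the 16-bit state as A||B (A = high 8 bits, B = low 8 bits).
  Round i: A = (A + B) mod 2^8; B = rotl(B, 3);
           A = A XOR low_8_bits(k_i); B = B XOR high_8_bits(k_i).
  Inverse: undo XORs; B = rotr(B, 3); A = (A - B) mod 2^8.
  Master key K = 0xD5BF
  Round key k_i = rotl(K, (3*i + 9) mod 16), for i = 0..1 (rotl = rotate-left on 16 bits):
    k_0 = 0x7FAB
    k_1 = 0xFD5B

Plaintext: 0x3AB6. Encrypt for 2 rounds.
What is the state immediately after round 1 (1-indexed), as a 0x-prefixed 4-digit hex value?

s_0 = plaintext = 0x3AB6
s_1 = Round(s_0, k_0) = 0x5BCA
s_2 = Round(s_1, k_1) = 0x7EAB

0x5BCA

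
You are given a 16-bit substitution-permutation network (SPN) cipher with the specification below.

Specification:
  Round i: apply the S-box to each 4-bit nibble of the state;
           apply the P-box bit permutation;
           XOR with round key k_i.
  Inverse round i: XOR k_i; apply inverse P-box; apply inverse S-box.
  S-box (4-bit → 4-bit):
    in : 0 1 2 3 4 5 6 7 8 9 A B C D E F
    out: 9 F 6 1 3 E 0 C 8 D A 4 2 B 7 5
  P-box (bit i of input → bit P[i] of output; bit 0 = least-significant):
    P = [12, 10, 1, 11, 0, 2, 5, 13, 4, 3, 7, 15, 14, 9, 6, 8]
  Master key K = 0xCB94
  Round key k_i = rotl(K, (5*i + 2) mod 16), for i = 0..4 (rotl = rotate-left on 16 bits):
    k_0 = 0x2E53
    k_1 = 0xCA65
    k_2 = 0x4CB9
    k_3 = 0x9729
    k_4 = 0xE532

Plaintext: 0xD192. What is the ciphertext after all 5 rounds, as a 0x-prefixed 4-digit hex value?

0xF962

s_0 = plaintext = 0xD192
s_1 = Round(s_0, k_0) = 0xC9E8
s_2 = Round(s_1, k_1) = 0x40D0
s_3 = Round(s_2, k_2) = 0xB6AC
s_4 = Round(s_3, k_3) = 0xB36D
s_5 = Round(s_4, k_4) = 0xF962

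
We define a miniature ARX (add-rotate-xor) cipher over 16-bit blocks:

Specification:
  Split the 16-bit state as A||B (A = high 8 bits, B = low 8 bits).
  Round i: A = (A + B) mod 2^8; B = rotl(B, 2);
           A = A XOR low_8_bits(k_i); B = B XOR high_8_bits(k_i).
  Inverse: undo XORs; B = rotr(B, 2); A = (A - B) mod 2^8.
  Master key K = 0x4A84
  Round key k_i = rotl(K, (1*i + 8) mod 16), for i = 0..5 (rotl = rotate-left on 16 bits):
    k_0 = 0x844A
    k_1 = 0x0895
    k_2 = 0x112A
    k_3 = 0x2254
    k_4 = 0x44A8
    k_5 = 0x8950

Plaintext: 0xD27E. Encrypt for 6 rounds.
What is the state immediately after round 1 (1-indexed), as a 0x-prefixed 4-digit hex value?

s_0 = plaintext = 0xD27E
s_1 = Round(s_0, k_0) = 0x1A7D
s_2 = Round(s_1, k_1) = 0x02FD
s_3 = Round(s_2, k_2) = 0xD5E6
s_4 = Round(s_3, k_3) = 0xEFB9
s_5 = Round(s_4, k_4) = 0x00A2
s_6 = Round(s_5, k_5) = 0xF203

0x1A7D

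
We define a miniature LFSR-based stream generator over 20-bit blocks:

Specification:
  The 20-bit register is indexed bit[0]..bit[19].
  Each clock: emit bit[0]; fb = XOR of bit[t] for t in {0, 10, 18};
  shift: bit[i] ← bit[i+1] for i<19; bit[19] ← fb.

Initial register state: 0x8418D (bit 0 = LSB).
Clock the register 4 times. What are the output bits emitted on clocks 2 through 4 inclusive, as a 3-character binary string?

011

reg_0 = 0x8418D
clock 1: out=1, reg = 0xC20C6
clock 2: out=0, reg = 0xE1063
clock 3: out=1, reg = 0x70831
clock 4: out=1, reg = 0x38418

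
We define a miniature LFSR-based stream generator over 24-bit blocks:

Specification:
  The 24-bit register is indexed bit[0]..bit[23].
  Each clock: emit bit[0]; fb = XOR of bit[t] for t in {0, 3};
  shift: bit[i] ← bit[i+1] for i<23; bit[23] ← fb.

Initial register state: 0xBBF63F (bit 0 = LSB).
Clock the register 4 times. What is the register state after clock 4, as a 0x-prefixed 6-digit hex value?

0x8BBF63

reg_0 = 0xBBF63F
clock 1: out=1, reg = 0x5DFB1F
clock 2: out=1, reg = 0x2EFD8F
clock 3: out=1, reg = 0x177EC7
clock 4: out=1, reg = 0x8BBF63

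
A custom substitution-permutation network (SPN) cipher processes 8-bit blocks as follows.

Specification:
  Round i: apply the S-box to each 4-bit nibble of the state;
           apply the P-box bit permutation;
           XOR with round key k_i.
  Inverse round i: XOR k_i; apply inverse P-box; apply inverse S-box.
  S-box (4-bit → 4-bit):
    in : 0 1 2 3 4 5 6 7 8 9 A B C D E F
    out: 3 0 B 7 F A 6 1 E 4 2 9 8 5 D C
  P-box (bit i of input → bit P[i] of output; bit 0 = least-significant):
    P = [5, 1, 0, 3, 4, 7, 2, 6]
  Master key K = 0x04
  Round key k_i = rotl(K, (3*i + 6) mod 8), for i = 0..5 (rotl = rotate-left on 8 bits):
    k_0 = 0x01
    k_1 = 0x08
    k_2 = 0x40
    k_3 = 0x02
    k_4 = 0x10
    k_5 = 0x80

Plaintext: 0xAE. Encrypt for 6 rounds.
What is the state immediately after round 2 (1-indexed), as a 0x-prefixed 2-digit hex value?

s_0 = plaintext = 0xAE
s_1 = Round(s_0, k_0) = 0xA8
s_2 = Round(s_1, k_1) = 0x83
s_3 = Round(s_2, k_2) = 0xA7
s_4 = Round(s_3, k_3) = 0xA2
s_5 = Round(s_4, k_4) = 0xBA
s_6 = Round(s_5, k_5) = 0xD2

0x83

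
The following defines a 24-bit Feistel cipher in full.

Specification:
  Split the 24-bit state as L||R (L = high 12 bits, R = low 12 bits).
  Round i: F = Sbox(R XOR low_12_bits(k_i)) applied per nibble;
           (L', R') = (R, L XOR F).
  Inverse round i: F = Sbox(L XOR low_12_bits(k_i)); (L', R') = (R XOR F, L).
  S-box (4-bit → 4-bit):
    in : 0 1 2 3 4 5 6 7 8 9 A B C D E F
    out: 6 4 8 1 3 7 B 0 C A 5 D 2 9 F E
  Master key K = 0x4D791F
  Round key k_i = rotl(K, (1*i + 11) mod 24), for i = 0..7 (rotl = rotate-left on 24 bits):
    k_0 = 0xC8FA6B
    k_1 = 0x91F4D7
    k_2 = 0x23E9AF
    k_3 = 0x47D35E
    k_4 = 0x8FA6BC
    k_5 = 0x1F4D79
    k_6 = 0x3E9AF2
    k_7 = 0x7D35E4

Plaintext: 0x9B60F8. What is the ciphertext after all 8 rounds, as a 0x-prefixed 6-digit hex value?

s_0 = plaintext = 0x9B60F8
s_1 = Round(s_0, k_0) = 0x0F8C17
s_2 = Round(s_1, k_1) = 0xC17CDE
s_3 = Round(s_2, k_2) = 0xCDEB13
s_4 = Round(s_3, k_3) = 0xB130E7
s_5 = Round(s_4, k_4) = 0x0E706E
s_6 = Round(s_5, k_5) = 0x06E9A7
s_7 = Round(s_6, k_6) = 0x9A7119
s_8 = Round(s_7, k_7) = 0x119A4E

0x119A4E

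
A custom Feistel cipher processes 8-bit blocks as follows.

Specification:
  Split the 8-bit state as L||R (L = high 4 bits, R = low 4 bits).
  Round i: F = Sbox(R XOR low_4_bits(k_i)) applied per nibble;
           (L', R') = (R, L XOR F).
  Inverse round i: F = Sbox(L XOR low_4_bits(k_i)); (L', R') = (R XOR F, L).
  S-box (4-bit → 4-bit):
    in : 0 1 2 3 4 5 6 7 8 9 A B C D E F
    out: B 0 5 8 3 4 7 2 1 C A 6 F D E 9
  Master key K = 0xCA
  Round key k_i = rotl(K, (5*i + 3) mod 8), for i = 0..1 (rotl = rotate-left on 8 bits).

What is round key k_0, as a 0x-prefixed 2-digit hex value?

K = 0xCA
k_0 = rotl(K, (5*0+3) mod 8) = rotl(K, 3) = 0x56

0x56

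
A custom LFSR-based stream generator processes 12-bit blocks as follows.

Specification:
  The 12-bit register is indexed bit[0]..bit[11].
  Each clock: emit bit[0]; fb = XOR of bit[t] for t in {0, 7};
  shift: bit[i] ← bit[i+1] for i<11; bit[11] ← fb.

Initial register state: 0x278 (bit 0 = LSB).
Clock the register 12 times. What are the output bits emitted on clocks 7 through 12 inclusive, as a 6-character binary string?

100100

reg_0 = 0x278
clock 1: out=0, reg = 0x13C
clock 2: out=0, reg = 0x09E
clock 3: out=0, reg = 0x84F
clock 4: out=1, reg = 0xC27
clock 5: out=1, reg = 0xE13
clock 6: out=1, reg = 0xF09
clock 7: out=1, reg = 0xF84
clock 8: out=0, reg = 0xFC2
clock 9: out=0, reg = 0xFE1
clock 10: out=1, reg = 0x7F0
clock 11: out=0, reg = 0xBF8
clock 12: out=0, reg = 0xDFC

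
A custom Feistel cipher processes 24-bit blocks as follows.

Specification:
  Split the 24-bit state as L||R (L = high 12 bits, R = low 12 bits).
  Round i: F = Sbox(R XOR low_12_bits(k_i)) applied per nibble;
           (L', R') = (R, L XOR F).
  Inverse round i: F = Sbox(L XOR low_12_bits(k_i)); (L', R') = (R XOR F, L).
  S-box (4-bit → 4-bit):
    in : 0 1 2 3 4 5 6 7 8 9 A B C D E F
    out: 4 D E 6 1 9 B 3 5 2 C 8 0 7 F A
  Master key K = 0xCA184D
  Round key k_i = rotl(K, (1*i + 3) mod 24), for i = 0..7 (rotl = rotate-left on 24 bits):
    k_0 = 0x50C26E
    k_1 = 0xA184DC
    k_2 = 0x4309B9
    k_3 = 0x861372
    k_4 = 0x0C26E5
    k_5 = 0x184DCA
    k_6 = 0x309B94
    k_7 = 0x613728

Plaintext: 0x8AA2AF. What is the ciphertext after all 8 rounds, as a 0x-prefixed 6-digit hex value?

0x2329B0

s_0 = plaintext = 0x8AA2AF
s_1 = Round(s_0, k_0) = 0x2AFCA7
s_2 = Round(s_1, k_1) = 0xCA7797
s_3 = Round(s_2, k_2) = 0x797348
s_4 = Round(s_3, k_3) = 0x3483FB
s_5 = Round(s_4, k_4) = 0x3FBA97
s_6 = Round(s_5, k_5) = 0xA9706C
s_7 = Round(s_6, k_6) = 0x06C232
s_8 = Round(s_7, k_7) = 0x2329B0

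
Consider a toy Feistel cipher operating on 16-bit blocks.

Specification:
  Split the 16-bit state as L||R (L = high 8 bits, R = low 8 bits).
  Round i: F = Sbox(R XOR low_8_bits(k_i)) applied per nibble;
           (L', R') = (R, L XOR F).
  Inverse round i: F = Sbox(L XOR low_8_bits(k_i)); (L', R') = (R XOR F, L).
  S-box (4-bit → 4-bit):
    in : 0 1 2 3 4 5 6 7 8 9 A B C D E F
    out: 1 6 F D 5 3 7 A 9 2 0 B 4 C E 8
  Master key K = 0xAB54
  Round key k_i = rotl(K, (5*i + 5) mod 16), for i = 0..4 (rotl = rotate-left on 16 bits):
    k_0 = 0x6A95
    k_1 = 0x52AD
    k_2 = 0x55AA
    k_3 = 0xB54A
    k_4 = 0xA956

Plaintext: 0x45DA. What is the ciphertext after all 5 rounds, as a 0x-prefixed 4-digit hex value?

0x0D60

s_0 = plaintext = 0x45DA
s_1 = Round(s_0, k_0) = 0xDA1D
s_2 = Round(s_1, k_1) = 0x1D6B
s_3 = Round(s_2, k_2) = 0x6B5B
s_4 = Round(s_3, k_3) = 0x5B0D
s_5 = Round(s_4, k_4) = 0x0D60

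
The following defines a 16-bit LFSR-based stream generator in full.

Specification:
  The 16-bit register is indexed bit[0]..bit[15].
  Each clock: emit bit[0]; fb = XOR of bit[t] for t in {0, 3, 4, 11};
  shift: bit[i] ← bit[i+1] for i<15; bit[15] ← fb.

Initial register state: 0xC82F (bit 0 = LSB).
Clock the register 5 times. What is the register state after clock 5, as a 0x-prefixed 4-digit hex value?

reg_0 = 0xC82F
clock 1: out=1, reg = 0xE417
clock 2: out=1, reg = 0x720B
clock 3: out=1, reg = 0x3905
clock 4: out=1, reg = 0x1C82
clock 5: out=0, reg = 0x8E41

0x8E41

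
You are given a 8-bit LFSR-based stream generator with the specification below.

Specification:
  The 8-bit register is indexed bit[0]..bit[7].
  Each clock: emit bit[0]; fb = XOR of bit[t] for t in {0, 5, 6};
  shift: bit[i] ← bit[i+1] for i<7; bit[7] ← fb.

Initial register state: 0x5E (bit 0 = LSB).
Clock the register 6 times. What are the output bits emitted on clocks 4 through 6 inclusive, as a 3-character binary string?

reg_0 = 0x5E
clock 1: out=0, reg = 0xAF
clock 2: out=1, reg = 0x57
clock 3: out=1, reg = 0x2B
clock 4: out=1, reg = 0x15
clock 5: out=1, reg = 0x8A
clock 6: out=0, reg = 0x45

110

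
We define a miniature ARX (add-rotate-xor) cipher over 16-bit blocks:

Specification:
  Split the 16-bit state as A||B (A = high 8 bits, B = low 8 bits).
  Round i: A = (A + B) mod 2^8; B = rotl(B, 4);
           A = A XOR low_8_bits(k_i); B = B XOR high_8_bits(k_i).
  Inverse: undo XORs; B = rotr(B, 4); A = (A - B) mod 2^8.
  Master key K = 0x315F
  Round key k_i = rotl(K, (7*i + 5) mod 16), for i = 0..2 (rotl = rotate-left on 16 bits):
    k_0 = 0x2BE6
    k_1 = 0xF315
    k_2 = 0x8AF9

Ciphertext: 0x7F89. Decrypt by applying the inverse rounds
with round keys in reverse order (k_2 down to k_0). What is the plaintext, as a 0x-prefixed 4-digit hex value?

s_0 = ciphertext = 0x7F89
s_1 = InvRound(s_0, k_2) = 0x5630
s_2 = InvRound(s_1, k_1) = 0x073C
s_3 = InvRound(s_2, k_0) = 0x7071

0x7071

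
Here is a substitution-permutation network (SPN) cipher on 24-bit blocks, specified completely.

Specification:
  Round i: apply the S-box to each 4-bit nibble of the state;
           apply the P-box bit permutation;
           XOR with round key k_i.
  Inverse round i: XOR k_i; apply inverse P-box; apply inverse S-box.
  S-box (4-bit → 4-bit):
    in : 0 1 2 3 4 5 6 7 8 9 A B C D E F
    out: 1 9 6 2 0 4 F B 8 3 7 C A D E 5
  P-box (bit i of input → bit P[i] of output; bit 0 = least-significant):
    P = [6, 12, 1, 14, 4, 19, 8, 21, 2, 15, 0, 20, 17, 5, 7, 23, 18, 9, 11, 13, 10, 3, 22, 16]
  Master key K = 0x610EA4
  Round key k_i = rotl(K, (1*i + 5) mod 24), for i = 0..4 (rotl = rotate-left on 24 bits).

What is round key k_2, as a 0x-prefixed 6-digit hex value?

0x875230

K = 0x610EA4
k_0 = rotl(K, (1*0+5) mod 24) = rotl(K, 5) = 0x21D48C
k_1 = rotl(K, (1*1+5) mod 24) = rotl(K, 6) = 0x43A918
k_2 = rotl(K, (1*2+5) mod 24) = rotl(K, 7) = 0x875230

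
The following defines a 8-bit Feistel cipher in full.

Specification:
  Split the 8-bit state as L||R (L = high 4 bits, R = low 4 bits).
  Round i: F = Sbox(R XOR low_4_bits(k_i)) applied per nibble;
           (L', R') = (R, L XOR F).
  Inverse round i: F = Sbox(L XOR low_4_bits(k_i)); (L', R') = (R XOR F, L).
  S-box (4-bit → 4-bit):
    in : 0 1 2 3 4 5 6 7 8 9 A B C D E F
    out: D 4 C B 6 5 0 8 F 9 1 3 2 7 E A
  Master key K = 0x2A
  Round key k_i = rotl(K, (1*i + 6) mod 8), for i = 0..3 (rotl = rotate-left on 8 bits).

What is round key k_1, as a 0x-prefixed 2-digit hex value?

K = 0x2A
k_0 = rotl(K, (1*0+6) mod 8) = rotl(K, 6) = 0x8A
k_1 = rotl(K, (1*1+6) mod 8) = rotl(K, 7) = 0x15

0x15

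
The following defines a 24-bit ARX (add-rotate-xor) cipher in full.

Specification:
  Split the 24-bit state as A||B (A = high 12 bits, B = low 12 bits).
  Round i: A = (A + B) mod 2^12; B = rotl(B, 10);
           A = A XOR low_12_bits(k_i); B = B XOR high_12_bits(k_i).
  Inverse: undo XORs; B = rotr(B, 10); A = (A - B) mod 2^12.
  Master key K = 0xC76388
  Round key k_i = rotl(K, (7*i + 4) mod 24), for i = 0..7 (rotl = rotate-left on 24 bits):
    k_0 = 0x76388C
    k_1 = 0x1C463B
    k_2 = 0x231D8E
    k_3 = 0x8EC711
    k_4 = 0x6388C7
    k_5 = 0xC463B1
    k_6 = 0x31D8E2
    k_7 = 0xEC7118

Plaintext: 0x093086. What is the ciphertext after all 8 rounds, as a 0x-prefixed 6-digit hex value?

0x540EC4

s_0 = plaintext = 0x093086
s_1 = Round(s_0, k_0) = 0x995F42
s_2 = Round(s_1, k_1) = 0xEECA14
s_3 = Round(s_2, k_2) = 0x48E0B4
s_4 = Round(s_3, k_3) = 0x2538C1
s_5 = Round(s_4, k_4) = 0x3D3008
s_6 = Round(s_5, k_5) = 0x06AC44
s_7 = Round(s_6, k_6) = 0x44C00C
s_8 = Round(s_7, k_7) = 0x540EC4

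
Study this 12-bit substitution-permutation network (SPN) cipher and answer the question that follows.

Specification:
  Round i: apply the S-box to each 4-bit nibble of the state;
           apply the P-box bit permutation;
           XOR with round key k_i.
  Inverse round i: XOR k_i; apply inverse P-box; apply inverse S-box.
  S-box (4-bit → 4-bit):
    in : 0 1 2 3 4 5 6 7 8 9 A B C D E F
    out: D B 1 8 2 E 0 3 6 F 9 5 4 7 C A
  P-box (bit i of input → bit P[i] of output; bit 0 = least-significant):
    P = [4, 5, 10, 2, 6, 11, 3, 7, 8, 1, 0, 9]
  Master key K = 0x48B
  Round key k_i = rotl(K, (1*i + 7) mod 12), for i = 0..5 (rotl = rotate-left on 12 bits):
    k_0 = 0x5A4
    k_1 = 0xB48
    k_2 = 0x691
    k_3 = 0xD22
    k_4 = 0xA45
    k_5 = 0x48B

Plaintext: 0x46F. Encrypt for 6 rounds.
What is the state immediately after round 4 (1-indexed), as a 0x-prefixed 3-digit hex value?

s_0 = plaintext = 0x46F
s_1 = Round(s_0, k_0) = 0x582
s_2 = Round(s_1, k_1) = 0x153
s_3 = Round(s_2, k_2) = 0xD1F
s_4 = Round(s_3, k_3) = 0x4C5
s_5 = Round(s_4, k_4) = 0xE6B
s_6 = Round(s_5, k_5) = 0x29A

0x4C5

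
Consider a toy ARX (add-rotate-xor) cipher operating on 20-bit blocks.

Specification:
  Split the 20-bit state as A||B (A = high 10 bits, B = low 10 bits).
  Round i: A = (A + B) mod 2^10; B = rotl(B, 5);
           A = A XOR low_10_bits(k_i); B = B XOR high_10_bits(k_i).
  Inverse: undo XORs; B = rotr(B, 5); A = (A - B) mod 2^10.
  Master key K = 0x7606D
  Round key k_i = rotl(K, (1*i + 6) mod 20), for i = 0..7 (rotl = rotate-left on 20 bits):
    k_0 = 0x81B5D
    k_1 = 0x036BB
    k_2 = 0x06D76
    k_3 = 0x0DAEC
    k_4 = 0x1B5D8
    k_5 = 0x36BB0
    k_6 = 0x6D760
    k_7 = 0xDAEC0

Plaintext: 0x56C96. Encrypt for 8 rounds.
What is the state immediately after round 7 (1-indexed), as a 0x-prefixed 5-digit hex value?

0x48526

s_0 = plaintext = 0x56C96
s_1 = Round(s_0, k_0) = 0xAB0C2
s_2 = Round(s_1, k_1) = 0x7544B
s_3 = Round(s_2, k_2) = 0xD5979
s_4 = Round(s_3, k_3) = 0x88F1D
s_5 = Round(s_4, k_4) = 0x263D5
s_6 = Round(s_5, k_5) = 0xF7664
s_7 = Round(s_6, k_6) = 0x48526
s_8 = Round(s_7, k_7) = 0x21FA2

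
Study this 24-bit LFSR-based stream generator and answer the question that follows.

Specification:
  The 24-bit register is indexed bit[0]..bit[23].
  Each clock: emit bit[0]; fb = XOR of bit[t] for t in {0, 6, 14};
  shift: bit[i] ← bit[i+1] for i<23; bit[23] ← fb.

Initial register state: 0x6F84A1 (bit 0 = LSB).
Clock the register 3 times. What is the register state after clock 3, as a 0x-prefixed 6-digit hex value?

reg_0 = 0x6F84A1
clock 1: out=1, reg = 0xB7C250
clock 2: out=0, reg = 0x5BE128
clock 3: out=0, reg = 0xADF094

0xADF094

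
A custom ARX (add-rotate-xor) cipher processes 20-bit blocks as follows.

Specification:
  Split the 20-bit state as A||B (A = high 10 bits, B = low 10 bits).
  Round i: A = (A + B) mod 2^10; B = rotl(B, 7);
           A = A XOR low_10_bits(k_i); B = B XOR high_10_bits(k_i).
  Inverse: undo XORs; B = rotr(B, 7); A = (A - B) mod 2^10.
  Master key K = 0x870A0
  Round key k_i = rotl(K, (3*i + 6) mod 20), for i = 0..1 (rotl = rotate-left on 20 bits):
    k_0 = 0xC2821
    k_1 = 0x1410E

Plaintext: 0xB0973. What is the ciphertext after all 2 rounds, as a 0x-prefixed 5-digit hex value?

0xEDA04

s_0 = plaintext = 0xB0973
s_1 = Round(s_0, k_0) = 0x052A4
s_2 = Round(s_1, k_1) = 0xEDA04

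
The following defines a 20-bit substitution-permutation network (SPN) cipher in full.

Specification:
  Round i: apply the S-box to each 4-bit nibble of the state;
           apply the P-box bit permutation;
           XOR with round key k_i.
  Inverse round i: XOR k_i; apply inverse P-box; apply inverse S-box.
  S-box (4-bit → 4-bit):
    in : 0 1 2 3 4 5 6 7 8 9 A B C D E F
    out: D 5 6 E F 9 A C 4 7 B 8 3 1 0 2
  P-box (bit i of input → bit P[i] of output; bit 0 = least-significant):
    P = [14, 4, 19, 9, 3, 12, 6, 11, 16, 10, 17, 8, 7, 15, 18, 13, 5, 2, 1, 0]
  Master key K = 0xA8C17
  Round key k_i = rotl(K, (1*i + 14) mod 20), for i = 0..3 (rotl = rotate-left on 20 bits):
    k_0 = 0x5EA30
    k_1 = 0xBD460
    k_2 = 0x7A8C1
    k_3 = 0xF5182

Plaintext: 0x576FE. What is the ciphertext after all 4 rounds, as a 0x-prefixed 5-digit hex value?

0xFF2F9

s_0 = plaintext = 0x576FE
s_1 = Round(s_0, k_0) = 0x1DF11
s_2 = Round(s_1, k_1) = 0x3908A
s_3 = Round(s_2, k_2) = 0x06B16
s_4 = Round(s_3, k_3) = 0xFF2F9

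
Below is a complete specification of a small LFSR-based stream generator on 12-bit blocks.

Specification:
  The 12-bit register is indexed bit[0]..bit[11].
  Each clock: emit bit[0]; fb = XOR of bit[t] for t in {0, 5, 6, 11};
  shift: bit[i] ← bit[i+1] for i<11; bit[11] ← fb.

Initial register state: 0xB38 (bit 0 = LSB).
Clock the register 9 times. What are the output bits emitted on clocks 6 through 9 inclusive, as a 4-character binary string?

reg_0 = 0xB38
clock 1: out=0, reg = 0x59C
clock 2: out=0, reg = 0x2CE
clock 3: out=0, reg = 0x967
clock 4: out=1, reg = 0x4B3
clock 5: out=1, reg = 0x259
clock 6: out=1, reg = 0x12C
clock 7: out=0, reg = 0x896
clock 8: out=0, reg = 0xC4B
clock 9: out=1, reg = 0xE25

1001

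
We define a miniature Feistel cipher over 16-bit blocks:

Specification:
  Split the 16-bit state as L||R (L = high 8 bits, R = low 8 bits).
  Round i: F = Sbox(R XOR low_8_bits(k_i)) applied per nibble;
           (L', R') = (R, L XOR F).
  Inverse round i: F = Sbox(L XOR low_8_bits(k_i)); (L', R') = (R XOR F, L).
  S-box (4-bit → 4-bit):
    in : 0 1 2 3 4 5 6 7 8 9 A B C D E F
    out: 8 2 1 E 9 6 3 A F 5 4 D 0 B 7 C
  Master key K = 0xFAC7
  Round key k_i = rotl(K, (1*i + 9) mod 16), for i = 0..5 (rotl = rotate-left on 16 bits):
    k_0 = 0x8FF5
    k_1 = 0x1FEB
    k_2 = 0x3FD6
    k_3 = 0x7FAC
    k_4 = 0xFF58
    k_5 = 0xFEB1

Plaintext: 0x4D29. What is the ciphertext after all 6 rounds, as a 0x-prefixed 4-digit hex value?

0x5501

s_0 = plaintext = 0x4D29
s_1 = Round(s_0, k_0) = 0x29FD
s_2 = Round(s_1, k_1) = 0xFD0A
s_3 = Round(s_2, k_2) = 0x0A4D
s_4 = Round(s_3, k_3) = 0x4D78
s_5 = Round(s_4, k_4) = 0x7855
s_6 = Round(s_5, k_5) = 0x5501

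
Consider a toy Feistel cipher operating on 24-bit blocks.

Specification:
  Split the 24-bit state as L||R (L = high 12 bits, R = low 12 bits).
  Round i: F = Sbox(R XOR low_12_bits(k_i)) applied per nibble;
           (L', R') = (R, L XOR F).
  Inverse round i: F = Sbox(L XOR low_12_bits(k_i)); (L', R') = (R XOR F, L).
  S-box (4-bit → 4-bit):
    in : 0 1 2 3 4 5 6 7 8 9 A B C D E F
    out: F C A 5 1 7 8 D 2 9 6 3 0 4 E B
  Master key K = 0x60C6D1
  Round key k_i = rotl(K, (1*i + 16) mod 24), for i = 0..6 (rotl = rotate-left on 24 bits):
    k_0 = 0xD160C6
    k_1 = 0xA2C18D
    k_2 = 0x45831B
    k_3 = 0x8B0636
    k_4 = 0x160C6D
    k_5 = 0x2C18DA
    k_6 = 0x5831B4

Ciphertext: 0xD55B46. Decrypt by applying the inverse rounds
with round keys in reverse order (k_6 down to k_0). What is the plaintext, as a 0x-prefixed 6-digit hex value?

s_0 = ciphertext = 0xD55B46
s_1 = InvRound(s_0, k_6) = 0xBAAD55
s_2 = InvRound(s_1, k_5) = 0x88ABAA
s_3 = InvRound(s_2, k_4) = 0xA4788A
s_4 = InvRound(s_3, k_3) = 0x856A47
s_5 = InvRound(s_4, k_2) = 0x953856
s_6 = InvRound(s_5, k_1) = 0xA18953
s_7 = InvRound(s_6, k_0) = 0xF1DA18

0xF1DA18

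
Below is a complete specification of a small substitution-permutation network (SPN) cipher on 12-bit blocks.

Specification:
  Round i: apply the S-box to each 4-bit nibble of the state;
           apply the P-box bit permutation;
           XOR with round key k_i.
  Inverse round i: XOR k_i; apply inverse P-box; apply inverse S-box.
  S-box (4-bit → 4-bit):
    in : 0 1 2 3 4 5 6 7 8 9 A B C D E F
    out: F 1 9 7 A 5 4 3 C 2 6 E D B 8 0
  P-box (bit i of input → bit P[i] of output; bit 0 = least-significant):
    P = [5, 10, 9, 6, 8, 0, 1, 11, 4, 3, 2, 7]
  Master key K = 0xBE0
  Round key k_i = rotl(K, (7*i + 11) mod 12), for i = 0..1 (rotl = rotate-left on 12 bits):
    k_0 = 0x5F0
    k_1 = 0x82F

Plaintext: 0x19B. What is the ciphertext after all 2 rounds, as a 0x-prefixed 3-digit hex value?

s_0 = plaintext = 0x19B
s_1 = Round(s_0, k_0) = 0x3A1
s_2 = Round(s_1, k_1) = 0x810

0x810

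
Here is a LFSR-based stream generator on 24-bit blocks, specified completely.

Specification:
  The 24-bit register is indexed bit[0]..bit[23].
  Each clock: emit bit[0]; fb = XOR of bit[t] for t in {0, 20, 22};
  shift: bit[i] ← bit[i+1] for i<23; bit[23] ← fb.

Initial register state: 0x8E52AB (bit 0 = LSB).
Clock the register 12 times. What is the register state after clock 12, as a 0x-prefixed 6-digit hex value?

reg_0 = 0x8E52AB
clock 1: out=1, reg = 0xC72955
clock 2: out=1, reg = 0x6394AA
clock 3: out=0, reg = 0xB1CA55
clock 4: out=1, reg = 0x58E52A
clock 5: out=0, reg = 0x2C7295
clock 6: out=1, reg = 0x96394A
clock 7: out=0, reg = 0xCB1CA5
clock 8: out=1, reg = 0x658E52
clock 9: out=0, reg = 0xB2C729
clock 10: out=1, reg = 0x596394
clock 11: out=0, reg = 0x2CB1CA
clock 12: out=0, reg = 0x1658E5

0x1658E5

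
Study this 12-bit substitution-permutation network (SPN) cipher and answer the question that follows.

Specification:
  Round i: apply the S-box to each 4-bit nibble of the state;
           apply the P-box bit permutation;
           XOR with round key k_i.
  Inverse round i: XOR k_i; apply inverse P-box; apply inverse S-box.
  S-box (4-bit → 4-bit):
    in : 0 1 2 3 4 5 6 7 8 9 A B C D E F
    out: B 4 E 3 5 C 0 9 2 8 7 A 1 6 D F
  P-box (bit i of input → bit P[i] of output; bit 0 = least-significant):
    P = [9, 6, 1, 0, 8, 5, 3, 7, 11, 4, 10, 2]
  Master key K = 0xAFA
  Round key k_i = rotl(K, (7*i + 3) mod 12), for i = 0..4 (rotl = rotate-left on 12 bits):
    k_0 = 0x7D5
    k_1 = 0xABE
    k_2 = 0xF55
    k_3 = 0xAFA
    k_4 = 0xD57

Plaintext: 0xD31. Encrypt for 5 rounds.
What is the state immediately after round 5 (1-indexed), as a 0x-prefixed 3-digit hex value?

0xFC1

s_0 = plaintext = 0xD31
s_1 = Round(s_0, k_0) = 0x2E7
s_2 = Round(s_1, k_1) = 0xD23
s_3 = Round(s_2, k_2) = 0x9AD
s_4 = Round(s_3, k_3) = 0xB94
s_5 = Round(s_4, k_4) = 0xFC1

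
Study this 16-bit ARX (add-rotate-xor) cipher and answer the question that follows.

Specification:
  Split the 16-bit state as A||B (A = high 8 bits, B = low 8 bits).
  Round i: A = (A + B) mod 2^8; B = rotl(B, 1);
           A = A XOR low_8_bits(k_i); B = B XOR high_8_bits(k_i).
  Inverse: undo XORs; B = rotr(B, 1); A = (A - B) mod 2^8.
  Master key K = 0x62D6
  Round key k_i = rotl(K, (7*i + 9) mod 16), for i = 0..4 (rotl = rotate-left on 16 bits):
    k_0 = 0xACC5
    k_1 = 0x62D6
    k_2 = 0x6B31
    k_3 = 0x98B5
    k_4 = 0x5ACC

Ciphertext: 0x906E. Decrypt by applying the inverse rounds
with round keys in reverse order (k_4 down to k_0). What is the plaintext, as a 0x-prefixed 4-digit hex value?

s_0 = ciphertext = 0x906E
s_1 = InvRound(s_0, k_4) = 0x421A
s_2 = InvRound(s_1, k_3) = 0xB641
s_3 = InvRound(s_2, k_2) = 0x7215
s_4 = InvRound(s_3, k_1) = 0xE9BB
s_5 = InvRound(s_4, k_0) = 0xA18B

0xA18B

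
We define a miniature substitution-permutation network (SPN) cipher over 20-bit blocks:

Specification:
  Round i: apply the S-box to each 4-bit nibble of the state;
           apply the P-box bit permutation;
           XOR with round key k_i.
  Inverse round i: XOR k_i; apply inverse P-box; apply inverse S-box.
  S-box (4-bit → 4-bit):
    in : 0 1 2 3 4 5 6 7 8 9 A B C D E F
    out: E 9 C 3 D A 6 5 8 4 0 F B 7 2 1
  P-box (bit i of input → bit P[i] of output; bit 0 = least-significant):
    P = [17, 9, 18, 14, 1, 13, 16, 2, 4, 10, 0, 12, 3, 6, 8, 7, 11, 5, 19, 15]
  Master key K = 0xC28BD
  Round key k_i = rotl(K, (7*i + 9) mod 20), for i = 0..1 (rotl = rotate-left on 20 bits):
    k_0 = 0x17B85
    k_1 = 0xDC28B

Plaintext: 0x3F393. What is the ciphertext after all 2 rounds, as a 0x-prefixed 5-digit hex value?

s_0 = plaintext = 0x3F393
s_1 = Round(s_0, k_0) = 0x275BD
s_2 = Round(s_1, k_1) = 0x27585

0x27585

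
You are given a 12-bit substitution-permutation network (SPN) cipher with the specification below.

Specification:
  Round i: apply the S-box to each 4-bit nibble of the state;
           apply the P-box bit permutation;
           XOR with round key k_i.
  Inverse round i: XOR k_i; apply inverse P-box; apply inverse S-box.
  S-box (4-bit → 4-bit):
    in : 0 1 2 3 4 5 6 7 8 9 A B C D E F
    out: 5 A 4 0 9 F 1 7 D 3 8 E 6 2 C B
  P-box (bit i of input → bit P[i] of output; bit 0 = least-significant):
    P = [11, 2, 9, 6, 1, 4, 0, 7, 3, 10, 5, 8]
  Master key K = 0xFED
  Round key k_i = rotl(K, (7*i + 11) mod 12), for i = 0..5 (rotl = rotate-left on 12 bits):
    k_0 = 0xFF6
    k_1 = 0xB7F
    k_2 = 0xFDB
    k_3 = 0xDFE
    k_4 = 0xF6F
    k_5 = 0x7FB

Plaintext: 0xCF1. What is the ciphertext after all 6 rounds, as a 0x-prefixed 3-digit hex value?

0x405

s_0 = plaintext = 0xCF1
s_1 = Round(s_0, k_0) = 0xB00
s_2 = Round(s_1, k_1) = 0x45C
s_3 = Round(s_2, k_2) = 0xC44
s_4 = Round(s_3, k_3) = 0x11C
s_5 = Round(s_4, k_4) = 0x8FB
s_6 = Round(s_5, k_5) = 0x405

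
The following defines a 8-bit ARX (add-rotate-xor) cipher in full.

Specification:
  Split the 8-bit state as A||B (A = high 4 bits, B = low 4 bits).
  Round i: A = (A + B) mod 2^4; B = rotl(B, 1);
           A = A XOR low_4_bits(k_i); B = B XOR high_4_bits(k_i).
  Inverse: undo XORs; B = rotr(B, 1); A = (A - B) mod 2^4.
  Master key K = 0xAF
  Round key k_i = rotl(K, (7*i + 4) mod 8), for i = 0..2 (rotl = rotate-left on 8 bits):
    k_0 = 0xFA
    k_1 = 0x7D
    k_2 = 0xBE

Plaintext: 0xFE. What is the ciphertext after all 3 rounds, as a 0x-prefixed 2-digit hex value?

0x9D

s_0 = plaintext = 0xFE
s_1 = Round(s_0, k_0) = 0x72
s_2 = Round(s_1, k_1) = 0x43
s_3 = Round(s_2, k_2) = 0x9D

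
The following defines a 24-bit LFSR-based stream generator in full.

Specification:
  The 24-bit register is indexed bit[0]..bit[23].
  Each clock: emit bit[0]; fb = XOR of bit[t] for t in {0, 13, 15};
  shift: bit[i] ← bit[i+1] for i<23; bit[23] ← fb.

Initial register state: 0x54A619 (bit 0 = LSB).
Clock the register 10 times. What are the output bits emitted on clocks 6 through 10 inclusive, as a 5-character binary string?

reg_0 = 0x54A619
clock 1: out=1, reg = 0xAA530C
clock 2: out=0, reg = 0x552986
clock 3: out=0, reg = 0xAA94C3
clock 4: out=1, reg = 0x554A61
clock 5: out=1, reg = 0xAAA530
clock 6: out=0, reg = 0x555298
clock 7: out=0, reg = 0x2AA94C
clock 8: out=0, reg = 0x1554A6
clock 9: out=0, reg = 0x0AAA53
clock 10: out=1, reg = 0x855529

00001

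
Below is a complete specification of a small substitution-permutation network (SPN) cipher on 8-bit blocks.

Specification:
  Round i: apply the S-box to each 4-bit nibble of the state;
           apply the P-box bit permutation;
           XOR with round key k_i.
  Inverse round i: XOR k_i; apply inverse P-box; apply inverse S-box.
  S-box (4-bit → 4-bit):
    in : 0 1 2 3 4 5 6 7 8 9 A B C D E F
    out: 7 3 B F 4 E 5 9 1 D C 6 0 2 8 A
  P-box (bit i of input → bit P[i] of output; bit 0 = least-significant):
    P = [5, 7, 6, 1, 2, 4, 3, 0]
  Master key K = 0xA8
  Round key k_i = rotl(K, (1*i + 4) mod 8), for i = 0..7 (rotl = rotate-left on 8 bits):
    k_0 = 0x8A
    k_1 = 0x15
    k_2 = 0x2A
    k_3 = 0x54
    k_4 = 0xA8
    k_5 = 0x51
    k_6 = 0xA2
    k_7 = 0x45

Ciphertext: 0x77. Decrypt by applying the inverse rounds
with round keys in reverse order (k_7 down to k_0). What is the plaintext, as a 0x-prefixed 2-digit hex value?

0x63

s_0 = ciphertext = 0x77
s_1 = InvRound(s_0, k_7) = 0xD7
s_2 = InvRound(s_1, k_6) = 0x26
s_3 = InvRound(s_2, k_5) = 0x29
s_4 = InvRound(s_3, k_4) = 0xED
s_5 = InvRound(s_4, k_3) = 0x51
s_6 = InvRound(s_5, k_2) = 0x59
s_7 = InvRound(s_6, k_1) = 0x64
s_8 = InvRound(s_7, k_0) = 0x63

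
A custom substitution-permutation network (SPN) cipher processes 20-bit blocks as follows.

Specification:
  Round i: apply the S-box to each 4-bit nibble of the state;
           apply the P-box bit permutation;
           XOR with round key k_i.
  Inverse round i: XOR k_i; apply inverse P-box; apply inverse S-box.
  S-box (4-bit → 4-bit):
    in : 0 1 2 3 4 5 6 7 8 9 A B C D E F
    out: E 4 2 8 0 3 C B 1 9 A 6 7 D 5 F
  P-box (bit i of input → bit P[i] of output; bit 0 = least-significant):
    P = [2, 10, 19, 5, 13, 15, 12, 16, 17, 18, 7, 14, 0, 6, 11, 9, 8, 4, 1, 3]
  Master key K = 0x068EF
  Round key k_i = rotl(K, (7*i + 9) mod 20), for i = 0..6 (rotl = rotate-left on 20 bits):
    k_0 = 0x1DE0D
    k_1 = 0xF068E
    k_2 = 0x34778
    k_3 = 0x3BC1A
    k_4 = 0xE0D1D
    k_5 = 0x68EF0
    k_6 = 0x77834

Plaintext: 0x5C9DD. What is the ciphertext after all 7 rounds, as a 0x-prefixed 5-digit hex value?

s_0 = plaintext = 0x5C9DD
s_1 = Round(s_0, k_0) = 0xAA778
s_2 = Round(s_1, k_1) = 0x8E4D2
s_3 = Round(s_2, k_2) = 0x27A79
s_4 = Round(s_3, k_3) = 0x65E6F
s_5 = Round(s_4, k_4) = 0x519F2
s_6 = Round(s_5, k_5) = 0x573E0
s_7 = Round(s_6, k_6) = 0xF0F45

0xF0F45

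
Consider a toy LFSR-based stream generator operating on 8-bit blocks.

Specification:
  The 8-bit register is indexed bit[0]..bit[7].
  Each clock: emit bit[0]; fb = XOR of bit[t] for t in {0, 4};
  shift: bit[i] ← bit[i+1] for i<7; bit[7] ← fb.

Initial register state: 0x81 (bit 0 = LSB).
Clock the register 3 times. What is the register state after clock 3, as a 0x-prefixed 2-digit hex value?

0x30

reg_0 = 0x81
clock 1: out=1, reg = 0xC0
clock 2: out=0, reg = 0x60
clock 3: out=0, reg = 0x30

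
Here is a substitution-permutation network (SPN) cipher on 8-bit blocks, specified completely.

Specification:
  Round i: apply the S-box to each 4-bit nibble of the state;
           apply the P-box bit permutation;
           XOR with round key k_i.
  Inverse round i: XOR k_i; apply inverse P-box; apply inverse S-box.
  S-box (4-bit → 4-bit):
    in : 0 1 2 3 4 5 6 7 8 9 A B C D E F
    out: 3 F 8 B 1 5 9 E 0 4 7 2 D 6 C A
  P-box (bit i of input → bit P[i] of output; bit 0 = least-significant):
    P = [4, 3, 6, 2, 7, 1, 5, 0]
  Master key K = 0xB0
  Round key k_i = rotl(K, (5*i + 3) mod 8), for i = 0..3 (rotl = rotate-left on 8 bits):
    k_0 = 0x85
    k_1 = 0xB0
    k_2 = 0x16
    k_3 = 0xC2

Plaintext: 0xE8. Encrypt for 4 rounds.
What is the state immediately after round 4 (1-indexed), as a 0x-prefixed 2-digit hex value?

s_0 = plaintext = 0xE8
s_1 = Round(s_0, k_0) = 0xA4
s_2 = Round(s_1, k_1) = 0x02
s_3 = Round(s_2, k_2) = 0x90
s_4 = Round(s_3, k_3) = 0xFA

0xFA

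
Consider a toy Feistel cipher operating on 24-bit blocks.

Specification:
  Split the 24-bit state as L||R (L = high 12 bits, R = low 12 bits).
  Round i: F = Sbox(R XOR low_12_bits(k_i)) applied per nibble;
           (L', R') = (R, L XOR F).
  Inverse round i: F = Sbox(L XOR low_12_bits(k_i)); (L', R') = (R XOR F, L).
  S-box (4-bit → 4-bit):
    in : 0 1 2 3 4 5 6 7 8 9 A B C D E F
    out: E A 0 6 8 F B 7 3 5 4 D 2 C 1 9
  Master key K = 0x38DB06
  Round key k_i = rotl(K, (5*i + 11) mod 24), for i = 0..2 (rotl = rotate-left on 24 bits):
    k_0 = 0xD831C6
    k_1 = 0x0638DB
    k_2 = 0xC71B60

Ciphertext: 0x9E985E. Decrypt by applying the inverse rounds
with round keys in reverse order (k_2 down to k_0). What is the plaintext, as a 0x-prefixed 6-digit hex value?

s_0 = ciphertext = 0x9E985E
s_1 = InvRound(s_0, k_2) = 0x86B9E9
s_2 = InvRound(s_1, k_1) = 0x73786B
s_3 = InvRound(s_2, k_0) = 0x3F1737

0x3F1737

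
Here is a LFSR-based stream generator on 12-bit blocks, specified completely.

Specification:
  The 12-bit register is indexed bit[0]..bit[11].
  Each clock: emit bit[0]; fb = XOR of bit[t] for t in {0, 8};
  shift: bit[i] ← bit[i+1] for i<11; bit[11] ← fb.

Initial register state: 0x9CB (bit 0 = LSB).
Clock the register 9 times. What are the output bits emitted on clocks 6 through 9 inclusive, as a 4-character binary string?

reg_0 = 0x9CB
clock 1: out=1, reg = 0x4E5
clock 2: out=1, reg = 0xA72
clock 3: out=0, reg = 0x539
clock 4: out=1, reg = 0x29C
clock 5: out=0, reg = 0x14E
clock 6: out=0, reg = 0x8A7
clock 7: out=1, reg = 0xC53
clock 8: out=1, reg = 0xE29
clock 9: out=1, reg = 0xF14

0111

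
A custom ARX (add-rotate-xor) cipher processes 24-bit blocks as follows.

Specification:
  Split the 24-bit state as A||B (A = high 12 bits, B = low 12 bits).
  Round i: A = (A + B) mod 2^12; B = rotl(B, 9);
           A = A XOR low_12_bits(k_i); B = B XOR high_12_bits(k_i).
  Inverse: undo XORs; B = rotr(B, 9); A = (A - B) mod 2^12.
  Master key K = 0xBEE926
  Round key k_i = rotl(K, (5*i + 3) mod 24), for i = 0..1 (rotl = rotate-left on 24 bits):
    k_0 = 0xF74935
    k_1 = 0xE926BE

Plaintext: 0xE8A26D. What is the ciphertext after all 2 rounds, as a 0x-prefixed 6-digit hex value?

s_0 = plaintext = 0xE8A26D
s_1 = Round(s_0, k_0) = 0x9C2539
s_2 = Round(s_1, k_1) = 0x845C35

0x845C35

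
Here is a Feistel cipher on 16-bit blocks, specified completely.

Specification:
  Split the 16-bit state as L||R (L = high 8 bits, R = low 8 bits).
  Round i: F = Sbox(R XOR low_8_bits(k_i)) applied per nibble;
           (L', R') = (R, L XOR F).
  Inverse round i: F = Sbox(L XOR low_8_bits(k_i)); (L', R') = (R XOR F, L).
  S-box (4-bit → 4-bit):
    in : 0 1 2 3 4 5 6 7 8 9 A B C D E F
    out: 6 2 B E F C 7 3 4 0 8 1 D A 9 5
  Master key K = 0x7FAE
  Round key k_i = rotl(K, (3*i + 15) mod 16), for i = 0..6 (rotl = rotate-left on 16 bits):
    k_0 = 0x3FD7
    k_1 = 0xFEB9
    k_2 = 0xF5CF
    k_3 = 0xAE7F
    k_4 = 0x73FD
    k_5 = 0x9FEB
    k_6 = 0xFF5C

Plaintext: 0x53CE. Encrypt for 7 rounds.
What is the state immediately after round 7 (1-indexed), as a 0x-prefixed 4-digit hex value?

s_0 = plaintext = 0x53CE
s_1 = Round(s_0, k_0) = 0xCE73
s_2 = Round(s_1, k_1) = 0x7316
s_3 = Round(s_2, k_2) = 0x16D3
s_4 = Round(s_3, k_3) = 0xD39B
s_5 = Round(s_4, k_4) = 0x9BA4
s_6 = Round(s_5, k_5) = 0xA46E
s_7 = Round(s_6, k_6) = 0x6E4F

0x6E4F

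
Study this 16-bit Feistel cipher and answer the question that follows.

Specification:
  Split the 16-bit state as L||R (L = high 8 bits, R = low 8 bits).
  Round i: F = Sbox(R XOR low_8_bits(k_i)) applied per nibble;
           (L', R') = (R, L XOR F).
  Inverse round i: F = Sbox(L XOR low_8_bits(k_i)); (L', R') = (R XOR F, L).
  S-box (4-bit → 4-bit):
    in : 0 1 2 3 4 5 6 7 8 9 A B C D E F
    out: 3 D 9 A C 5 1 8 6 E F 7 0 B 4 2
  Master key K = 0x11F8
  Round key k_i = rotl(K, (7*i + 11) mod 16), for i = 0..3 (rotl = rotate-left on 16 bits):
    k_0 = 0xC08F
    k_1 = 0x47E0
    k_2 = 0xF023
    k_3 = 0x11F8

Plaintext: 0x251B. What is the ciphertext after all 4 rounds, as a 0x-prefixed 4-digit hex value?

s_0 = plaintext = 0x251B
s_1 = Round(s_0, k_0) = 0x1BC9
s_2 = Round(s_1, k_1) = 0xC985
s_3 = Round(s_2, k_2) = 0x8538
s_4 = Round(s_3, k_3) = 0x3886

0x3886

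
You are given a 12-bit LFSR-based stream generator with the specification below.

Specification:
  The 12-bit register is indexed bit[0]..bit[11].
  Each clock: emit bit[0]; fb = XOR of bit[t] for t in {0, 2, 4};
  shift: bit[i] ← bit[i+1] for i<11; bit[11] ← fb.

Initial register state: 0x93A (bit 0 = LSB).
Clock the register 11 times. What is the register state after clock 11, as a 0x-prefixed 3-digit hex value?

reg_0 = 0x93A
clock 1: out=0, reg = 0xC9D
clock 2: out=1, reg = 0xE4E
clock 3: out=0, reg = 0xF27
clock 4: out=1, reg = 0x793
clock 5: out=1, reg = 0x3C9
clock 6: out=1, reg = 0x9E4
clock 7: out=0, reg = 0xCF2
clock 8: out=0, reg = 0xE79
clock 9: out=1, reg = 0x73C
clock 10: out=0, reg = 0x39E
clock 11: out=0, reg = 0x1CF

0x1CF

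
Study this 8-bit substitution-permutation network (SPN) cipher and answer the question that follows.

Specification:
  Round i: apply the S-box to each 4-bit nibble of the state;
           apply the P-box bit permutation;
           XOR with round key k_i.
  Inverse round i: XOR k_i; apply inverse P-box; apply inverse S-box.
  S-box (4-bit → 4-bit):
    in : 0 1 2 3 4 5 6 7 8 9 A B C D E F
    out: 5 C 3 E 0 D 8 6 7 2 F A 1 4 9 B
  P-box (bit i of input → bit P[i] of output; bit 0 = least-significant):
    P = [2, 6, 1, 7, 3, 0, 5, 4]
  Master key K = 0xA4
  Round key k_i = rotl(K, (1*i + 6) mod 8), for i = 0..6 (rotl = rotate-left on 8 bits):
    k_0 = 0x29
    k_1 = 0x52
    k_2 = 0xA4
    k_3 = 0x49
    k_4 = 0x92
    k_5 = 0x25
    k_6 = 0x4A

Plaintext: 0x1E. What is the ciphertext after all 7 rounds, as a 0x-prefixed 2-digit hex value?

0x4E

s_0 = plaintext = 0x1E
s_1 = Round(s_0, k_0) = 0x9D
s_2 = Round(s_1, k_1) = 0x51
s_3 = Round(s_2, k_2) = 0x1E
s_4 = Round(s_3, k_3) = 0xFD
s_5 = Round(s_4, k_4) = 0x89
s_6 = Round(s_5, k_5) = 0x4C
s_7 = Round(s_6, k_6) = 0x4E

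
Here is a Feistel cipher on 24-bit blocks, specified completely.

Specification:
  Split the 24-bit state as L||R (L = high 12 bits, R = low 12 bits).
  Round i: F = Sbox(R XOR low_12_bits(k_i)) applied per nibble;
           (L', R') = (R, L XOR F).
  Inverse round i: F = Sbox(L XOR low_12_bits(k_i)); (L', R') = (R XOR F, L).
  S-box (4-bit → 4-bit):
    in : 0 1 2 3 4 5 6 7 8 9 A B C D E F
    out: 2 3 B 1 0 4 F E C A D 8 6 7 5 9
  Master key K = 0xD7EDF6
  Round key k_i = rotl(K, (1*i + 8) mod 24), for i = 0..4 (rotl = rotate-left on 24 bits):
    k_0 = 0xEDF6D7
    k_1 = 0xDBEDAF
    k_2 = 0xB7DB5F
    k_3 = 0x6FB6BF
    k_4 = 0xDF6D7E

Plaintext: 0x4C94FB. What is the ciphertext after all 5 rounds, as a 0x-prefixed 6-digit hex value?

0x5003E5

s_0 = plaintext = 0x4C94FB
s_1 = Round(s_0, k_0) = 0x4FBF7F
s_2 = Round(s_1, k_1) = 0xF7FF89
s_3 = Round(s_2, k_2) = 0xF89F00
s_4 = Round(s_3, k_3) = 0xF00500
s_5 = Round(s_4, k_4) = 0x5003E5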